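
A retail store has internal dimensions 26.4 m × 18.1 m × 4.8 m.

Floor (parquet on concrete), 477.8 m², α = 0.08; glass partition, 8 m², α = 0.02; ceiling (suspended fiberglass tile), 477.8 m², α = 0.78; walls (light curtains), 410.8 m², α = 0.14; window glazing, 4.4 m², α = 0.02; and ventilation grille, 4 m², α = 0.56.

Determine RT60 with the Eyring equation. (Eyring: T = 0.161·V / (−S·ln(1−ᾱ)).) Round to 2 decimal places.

0.64 s

S = Σ Sᵢ = 1382.8 m².
Absorption A = 477.8·0.08 + 8·0.02 + 477.8·0.78 + 410.8·0.14 + 4.4·0.02 + 4·0.56 = 470.908 sabins.
Mean coefficient ᾱ = A/S = 0.3405.
Eyring denominator: −S ln(1−ᾱ) = 575.623.
V = 26.4 × 18.1 × 4.8 = 2293.632 m³.
RT60 = 0.161 × 2293.632 / 575.623 = 0.64 s.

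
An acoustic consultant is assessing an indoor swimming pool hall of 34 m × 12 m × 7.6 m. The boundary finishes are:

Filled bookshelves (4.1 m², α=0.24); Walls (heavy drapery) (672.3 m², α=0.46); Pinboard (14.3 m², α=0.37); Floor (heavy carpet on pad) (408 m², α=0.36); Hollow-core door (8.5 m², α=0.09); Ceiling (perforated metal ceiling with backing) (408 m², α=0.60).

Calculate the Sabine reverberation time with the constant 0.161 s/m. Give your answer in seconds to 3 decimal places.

A = Σ Sᵢαᵢ = 4.1×0.24 + 672.3×0.46 + 14.3×0.37 + 408×0.36 + 8.5×0.09 + 408×0.60 = 707.978 sabins.
Room volume: 3100.8 m³.
Sabine: RT60 = 0.161 × 3100.8 / 707.978 = 0.705 s.

0.705 seconds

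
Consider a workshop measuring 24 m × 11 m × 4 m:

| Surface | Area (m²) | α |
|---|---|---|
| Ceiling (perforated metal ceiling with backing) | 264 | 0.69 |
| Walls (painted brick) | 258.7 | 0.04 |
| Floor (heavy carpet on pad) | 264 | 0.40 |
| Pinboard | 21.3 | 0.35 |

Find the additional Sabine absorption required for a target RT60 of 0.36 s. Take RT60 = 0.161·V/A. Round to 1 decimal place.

Total absorption A₁ = 264*0.69 + 258.7*0.04 + 264*0.40 + 21.3*0.35
  = 182.160 + 10.348 + 105.600 + 7.455 = 305.563 m² sabins.
V = 1056 m³. Required absorption A₂ = 0.161 × 1056 / 0.36 = 472.267 sabins.
Shortfall: 472.267 − 305.563 = 166.7 sabins.

166.7 sabins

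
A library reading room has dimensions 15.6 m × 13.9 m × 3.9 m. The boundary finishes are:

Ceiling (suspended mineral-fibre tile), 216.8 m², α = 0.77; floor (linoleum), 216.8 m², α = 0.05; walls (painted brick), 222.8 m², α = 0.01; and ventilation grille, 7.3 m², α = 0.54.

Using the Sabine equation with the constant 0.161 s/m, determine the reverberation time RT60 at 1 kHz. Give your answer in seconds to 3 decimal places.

0.740 sec

A = Σ Sᵢαᵢ = 216.8·0.77 + 216.8·0.05 + 222.8·0.01 + 7.3·0.54 = 183.946 sabins.
Volume V = 15.6 × 13.9 × 3.9 = 845.676 m³.
RT60 = 0.161 · V / A = 0.161 × 845.676 / 183.946 = 0.740 s.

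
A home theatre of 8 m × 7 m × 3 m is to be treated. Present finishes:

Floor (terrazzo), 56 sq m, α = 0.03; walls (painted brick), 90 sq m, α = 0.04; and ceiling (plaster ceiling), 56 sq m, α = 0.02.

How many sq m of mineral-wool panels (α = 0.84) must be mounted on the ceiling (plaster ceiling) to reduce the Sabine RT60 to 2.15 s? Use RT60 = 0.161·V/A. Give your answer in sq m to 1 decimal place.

7.5

A₁ = Σ Sᵢαᵢ = 56*0.03 + 90*0.04 + 56*0.02 = 6.400 sabins.
Required A₂ = 0.161·168/2.15 = 12.580 sabins.
Absorption to add: 12.580 − 6.400 = 6.180 sabins.
Net gain per sq m: Δα = 0.84 − 0.02 = 0.82.
Panel area = 6.180 / 0.82 = 7.5 sq m.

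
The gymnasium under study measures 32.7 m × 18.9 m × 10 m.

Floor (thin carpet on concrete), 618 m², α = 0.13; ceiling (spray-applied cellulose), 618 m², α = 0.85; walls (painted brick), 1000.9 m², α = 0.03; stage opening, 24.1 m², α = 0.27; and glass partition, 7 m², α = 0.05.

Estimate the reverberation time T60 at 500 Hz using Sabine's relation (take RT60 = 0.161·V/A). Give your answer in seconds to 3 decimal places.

Total absorption A = 618×0.13 + 618×0.85 + 1000.9×0.03 + 24.1×0.27 + 7×0.05
  = 80.340 + 525.300 + 30.027 + 6.507 + 0.350 = 642.524 m² sabins.
Room volume: 6180.3 m³.
T = 0.161 V/A = 0.161·6180.3/642.524 = 1.549 s.

1.549 sec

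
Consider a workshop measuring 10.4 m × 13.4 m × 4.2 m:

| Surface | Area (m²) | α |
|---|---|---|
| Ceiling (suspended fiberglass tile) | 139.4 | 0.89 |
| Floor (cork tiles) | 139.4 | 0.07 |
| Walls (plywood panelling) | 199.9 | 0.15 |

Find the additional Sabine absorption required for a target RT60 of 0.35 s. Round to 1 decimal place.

A₁ = Σ Sᵢαᵢ = 139.4·0.89 + 139.4·0.07 + 199.9·0.15 = 163.809 sabins.
For T = 0.35 s, need A₂ = 0.161·V/T = 0.161·585.312/0.35 = 269.244 sabins.
Additional absorption ΔA = 269.244 − 163.809 = 105.4 sabins.

105.4 sabins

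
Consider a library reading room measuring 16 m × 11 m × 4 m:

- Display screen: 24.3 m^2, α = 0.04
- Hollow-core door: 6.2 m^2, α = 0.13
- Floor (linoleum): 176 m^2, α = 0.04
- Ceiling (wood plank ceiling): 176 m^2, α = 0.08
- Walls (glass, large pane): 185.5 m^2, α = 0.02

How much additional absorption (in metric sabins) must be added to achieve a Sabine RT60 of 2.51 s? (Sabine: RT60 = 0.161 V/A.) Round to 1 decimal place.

A₁ = Σ Sᵢαᵢ = 24.3*0.04 + 6.2*0.13 + 176*0.04 + 176*0.08 + 185.5*0.02 = 26.608 sabins.
For T = 2.51 s, need A₂ = 0.161·V/T = 0.161·704/2.51 = 45.157 sabins.
Shortfall: 45.157 − 26.608 = 18.5 sabins.

18.5 sabins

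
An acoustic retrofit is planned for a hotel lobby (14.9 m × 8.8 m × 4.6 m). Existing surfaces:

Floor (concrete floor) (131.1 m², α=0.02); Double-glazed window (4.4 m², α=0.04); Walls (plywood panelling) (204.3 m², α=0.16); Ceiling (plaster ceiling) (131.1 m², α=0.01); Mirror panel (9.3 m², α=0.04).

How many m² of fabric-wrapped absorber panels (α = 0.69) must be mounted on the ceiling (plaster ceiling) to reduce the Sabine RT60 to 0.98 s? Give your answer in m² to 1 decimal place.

A₁ = Σ Sᵢαᵢ = 131.1*0.02 + 4.4*0.04 + 204.3*0.16 + 131.1*0.01 + 9.3*0.04 = 37.169 sabins.
V = 603.152 m³. Target absorption A₂ = 0.161 × 603.152 / 0.98 = 99.089 sabins.
ΔA needed = 99.089 − 37.169 = 61.920 sabins.
Each m² of panel replacing the ceiling (plaster ceiling) adds (0.69 − 0.01) = 0.68 sabins.
Area = ΔA/Δα = 61.920/0.68 = 91.1 m².

91.1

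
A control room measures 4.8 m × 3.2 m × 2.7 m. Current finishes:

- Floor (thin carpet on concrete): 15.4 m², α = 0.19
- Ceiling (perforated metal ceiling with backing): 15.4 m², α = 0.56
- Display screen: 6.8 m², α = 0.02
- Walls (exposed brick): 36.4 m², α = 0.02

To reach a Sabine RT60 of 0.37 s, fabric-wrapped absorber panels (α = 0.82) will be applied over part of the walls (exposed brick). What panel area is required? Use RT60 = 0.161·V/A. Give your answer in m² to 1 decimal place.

7.0

A₁ = Σ Sᵢαᵢ = 15.4×0.19 + 15.4×0.56 + 6.8×0.02 + 36.4×0.02 = 12.414 sabins.
Required A₂ = 0.161·41.472/0.37 = 18.046 sabins.
ΔA needed = 18.046 − 12.414 = 5.632 sabins.
Each m² of panel replacing the walls (exposed brick) adds (0.82 − 0.02) = 0.80 sabins.
Panel area = 5.632 / 0.80 = 7.0 m².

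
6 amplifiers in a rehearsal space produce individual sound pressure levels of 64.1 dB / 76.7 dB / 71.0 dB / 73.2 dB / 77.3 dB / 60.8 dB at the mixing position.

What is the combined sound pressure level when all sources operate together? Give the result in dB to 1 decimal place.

81.4 dB

Sum in the linear (power) domain: Σ 10^(Lᵢ/10) = 10^(64.1/10) + 10^(76.7/10) + 10^(71.0/10) + 10^(73.2/10) + 10^(77.3/10) + 10^(60.8/10) = 1.377e+08.
Back to dB: 10·log₁₀ Σ = 81.4 dB.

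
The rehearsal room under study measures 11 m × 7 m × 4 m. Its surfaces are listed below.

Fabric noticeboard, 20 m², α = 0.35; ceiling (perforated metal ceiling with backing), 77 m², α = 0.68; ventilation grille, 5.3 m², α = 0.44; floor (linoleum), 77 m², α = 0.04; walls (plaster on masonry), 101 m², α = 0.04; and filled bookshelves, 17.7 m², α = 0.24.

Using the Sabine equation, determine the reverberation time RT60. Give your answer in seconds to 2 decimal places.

Equivalent absorption area: A = 20×0.35 + 77×0.68 + 5.3×0.44 + 77×0.04 + 101×0.04 + 17.7×0.24 = 73.060 m².
V = 11·7·4 = 308 m³.
Sabine: RT60 = 0.161 × 308 / 73.060 = 0.68 s.

0.68 s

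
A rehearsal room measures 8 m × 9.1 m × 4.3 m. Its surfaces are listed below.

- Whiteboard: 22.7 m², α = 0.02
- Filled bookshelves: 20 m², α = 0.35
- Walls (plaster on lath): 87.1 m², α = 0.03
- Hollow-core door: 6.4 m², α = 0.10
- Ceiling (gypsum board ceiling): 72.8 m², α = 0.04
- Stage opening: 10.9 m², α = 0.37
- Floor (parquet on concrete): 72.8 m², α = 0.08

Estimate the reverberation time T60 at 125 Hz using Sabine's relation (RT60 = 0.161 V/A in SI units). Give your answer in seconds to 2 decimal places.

2.15 s

Summing Sᵢαᵢ: 0.454 + 7.000 + 2.613 + 0.640 + 2.912 + 4.033 + 5.824 → A = 23.476 sabins.
Room volume: 313.04 m³.
RT60 = 0.161 · V / A = 0.161 × 313.04 / 23.476 = 2.15 s.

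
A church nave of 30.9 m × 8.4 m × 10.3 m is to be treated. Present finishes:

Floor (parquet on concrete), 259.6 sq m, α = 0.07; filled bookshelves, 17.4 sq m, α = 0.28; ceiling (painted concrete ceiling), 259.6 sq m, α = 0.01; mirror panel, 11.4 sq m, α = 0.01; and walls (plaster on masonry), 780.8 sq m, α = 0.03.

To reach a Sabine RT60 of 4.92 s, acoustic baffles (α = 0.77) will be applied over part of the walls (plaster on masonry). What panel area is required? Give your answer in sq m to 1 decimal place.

Equivalent absorption area: A₁ = 259.6·0.07 + 17.4·0.28 + 259.6·0.01 + 11.4·0.01 + 780.8·0.03 = 49.178 sq m.
V = 2673.468 m³. Target absorption A₂ = 0.161 × 2673.468 / 4.92 = 87.485 sabins.
ΔA needed = 87.485 − 49.178 = 38.307 sabins.
Each sq m of panel replacing the walls (plaster on masonry) adds (0.77 − 0.03) = 0.74 sabins.
Panel area = 38.307 / 0.74 = 51.8 sq m.

51.8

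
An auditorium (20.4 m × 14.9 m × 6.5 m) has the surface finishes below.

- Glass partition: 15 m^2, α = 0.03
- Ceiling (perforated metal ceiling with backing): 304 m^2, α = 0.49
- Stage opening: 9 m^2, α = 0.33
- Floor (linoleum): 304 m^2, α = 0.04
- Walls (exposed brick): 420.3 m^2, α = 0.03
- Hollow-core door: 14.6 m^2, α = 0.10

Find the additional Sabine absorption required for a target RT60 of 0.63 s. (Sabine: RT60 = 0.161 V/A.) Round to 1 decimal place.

326.3 sabins

Summing Sᵢαᵢ: 0.450 + 148.960 + 2.970 + 12.160 + 12.609 + 1.460 → A₁ = 178.609 sabins.
For T = 0.63 s, need A₂ = 0.161·V/T = 0.161·1975.74/0.63 = 504.911 sabins.
Shortfall: 504.911 − 178.609 = 326.3 sabins.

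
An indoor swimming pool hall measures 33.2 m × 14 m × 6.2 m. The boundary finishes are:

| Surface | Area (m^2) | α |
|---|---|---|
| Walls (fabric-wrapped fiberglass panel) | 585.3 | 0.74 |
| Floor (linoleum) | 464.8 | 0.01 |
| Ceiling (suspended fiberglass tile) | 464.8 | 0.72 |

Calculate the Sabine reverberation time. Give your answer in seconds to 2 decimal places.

0.60 s

A = Σ Sᵢαᵢ = 585.3×0.74 + 464.8×0.01 + 464.8×0.72 = 772.426 sabins.
V = 33.2·14·6.2 = 2881.76 m³.
RT60 = 0.161 · V / A = 0.161 × 2881.76 / 772.426 = 0.60 s.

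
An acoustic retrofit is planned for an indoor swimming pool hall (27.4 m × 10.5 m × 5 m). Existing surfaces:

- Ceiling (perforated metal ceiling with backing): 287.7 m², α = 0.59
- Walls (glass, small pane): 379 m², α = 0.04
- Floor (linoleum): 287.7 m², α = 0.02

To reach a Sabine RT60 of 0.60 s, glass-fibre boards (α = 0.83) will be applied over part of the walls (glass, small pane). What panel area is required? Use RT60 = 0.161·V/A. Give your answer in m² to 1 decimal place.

Equivalent absorption area: A₁ = 287.7·0.59 + 379·0.04 + 287.7·0.02 = 190.657 m².
Required A₂ = 0.161·1438.5/0.60 = 385.998 sabins.
Absorption to add: 385.998 − 190.657 = 195.341 sabins.
Net gain per m²: Δα = 0.83 − 0.04 = 0.79.
Panel area = 195.341 / 0.79 = 247.3 m².

247.3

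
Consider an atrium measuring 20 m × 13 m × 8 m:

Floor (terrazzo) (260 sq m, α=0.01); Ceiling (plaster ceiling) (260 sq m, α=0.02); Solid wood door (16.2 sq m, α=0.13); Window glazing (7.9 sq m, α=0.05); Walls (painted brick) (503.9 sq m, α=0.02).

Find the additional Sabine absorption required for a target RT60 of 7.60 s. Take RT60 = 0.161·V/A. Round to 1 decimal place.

23.7 sabins

Summing Sᵢαᵢ: 2.600 + 5.200 + 2.106 + 0.395 + 10.078 → A₁ = 20.379 sabins.
For T = 7.60 s, need A₂ = 0.161·V/T = 0.161·2080/7.60 = 44.063 sabins.
ΔA = A₂ − A₁ = 44.063 − 20.379 = 23.7 sabins.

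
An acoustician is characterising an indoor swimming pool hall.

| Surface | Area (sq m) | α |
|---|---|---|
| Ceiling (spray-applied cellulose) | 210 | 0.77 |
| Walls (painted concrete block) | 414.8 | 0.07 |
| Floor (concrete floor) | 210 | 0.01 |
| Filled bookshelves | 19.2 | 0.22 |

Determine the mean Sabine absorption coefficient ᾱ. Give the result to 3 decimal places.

S = Σ Sᵢ = 210 + 414.8 + 210 + 19.2 = 854.0 sq m.
A = 210×0.77 + 414.8×0.07 + 210×0.01 + 19.2×0.22 = 197.060 sabins.
ᾱ = A/S = 0.231.

0.231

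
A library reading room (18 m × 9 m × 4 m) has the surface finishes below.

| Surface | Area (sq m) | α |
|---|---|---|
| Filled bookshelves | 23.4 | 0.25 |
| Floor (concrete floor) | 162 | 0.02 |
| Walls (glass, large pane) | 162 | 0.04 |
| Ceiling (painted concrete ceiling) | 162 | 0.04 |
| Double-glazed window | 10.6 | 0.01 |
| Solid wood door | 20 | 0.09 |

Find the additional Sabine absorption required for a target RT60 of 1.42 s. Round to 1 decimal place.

Total absorption A₁ = 23.4·0.25 + 162·0.02 + 162·0.04 + 162·0.04 + 10.6·0.01 + 20·0.09
  = 5.850 + 3.240 + 6.480 + 6.480 + 0.106 + 1.800 = 23.956 sq m sabins.
For T = 1.42 s, need A₂ = 0.161·V/T = 0.161·648/1.42 = 73.470 sabins.
Additional absorption ΔA = 73.470 − 23.956 = 49.5 sabins.

49.5 sabins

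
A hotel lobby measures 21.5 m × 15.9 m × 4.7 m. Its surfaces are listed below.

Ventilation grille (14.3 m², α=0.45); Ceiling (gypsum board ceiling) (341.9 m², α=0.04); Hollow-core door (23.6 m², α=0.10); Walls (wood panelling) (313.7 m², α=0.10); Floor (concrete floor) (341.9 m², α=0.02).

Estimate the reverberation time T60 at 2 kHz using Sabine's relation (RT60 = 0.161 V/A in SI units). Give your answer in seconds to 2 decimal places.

Total absorption A = 14.3×0.45 + 341.9×0.04 + 23.6×0.10 + 313.7×0.10 + 341.9×0.02
  = 6.435 + 13.676 + 2.360 + 31.370 + 6.838 = 60.679 m² sabins.
Volume V = 21.5 × 15.9 × 4.7 = 1606.695 m³.
Sabine: RT60 = 0.161 × 1606.695 / 60.679 = 4.26 s.

4.26 seconds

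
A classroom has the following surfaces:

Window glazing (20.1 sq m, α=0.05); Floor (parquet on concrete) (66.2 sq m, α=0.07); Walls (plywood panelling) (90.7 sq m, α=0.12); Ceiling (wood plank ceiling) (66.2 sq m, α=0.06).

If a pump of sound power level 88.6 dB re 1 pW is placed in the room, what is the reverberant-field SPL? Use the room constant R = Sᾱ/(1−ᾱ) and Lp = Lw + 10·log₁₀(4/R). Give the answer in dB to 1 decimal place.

Σ(Sᵢαᵢ) = 20.1·0.05 + 66.2·0.07 + 90.7·0.12 + 66.2·0.06 = 20.495; total area S = 243.2 sq m.
ᾱ = 0.0843, so room constant R = A/(1−ᾱ) = 22.382 sq m.
Lp = Lw + 10 log₁₀(4/R) = 88.6 -7.48 = 81.1 dB.

81.1 dB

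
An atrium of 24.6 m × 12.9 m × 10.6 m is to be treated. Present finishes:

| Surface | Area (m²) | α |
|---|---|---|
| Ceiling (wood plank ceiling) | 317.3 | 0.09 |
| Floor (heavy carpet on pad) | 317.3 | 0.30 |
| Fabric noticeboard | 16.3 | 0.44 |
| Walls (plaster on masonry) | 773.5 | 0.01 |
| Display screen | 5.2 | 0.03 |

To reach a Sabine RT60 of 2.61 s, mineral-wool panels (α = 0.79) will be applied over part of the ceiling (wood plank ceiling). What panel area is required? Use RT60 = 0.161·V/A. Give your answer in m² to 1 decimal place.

98.1

Summing Sᵢαᵢ: 28.557 + 95.190 + 7.172 + 7.735 + 0.156 → A₁ = 138.810 sabins.
V = 3363.804 m³. Target absorption A₂ = 0.161 × 3363.804 / 2.61 = 207.499 sabins.
ΔA needed = 207.499 − 138.810 = 68.689 sabins.
Each m² of panel replacing the ceiling (wood plank ceiling) adds (0.79 − 0.09) = 0.70 sabins.
Panel area = 68.689 / 0.70 = 98.1 m².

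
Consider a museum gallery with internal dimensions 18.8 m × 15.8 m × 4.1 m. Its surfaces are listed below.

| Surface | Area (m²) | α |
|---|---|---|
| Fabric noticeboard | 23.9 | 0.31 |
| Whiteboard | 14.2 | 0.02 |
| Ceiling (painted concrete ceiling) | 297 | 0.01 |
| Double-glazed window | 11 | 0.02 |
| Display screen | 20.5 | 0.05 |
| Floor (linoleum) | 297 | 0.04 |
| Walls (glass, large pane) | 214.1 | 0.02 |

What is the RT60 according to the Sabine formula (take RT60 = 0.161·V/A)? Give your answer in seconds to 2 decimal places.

Summing Sᵢαᵢ: 7.409 + 0.284 + 2.970 + 0.220 + 1.025 + 11.880 + 4.282 → A = 28.070 sabins.
V = 18.8·15.8·4.1 = 1217.864 m³.
Sabine: RT60 = 0.161 × 1217.864 / 28.070 = 6.99 s.

6.99 seconds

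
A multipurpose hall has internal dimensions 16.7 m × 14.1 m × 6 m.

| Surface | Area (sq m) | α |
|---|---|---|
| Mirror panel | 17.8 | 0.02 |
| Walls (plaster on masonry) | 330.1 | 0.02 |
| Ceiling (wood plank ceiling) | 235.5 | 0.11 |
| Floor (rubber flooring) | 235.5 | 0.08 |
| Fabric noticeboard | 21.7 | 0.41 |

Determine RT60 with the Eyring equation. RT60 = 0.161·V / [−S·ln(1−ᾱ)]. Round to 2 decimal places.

3.62 s

Total surface area S = 17.8 + 330.1 + 235.5 + 235.5 + 21.7 = 840.6 sq m.
Σ(Sᵢαᵢ) = 17.8×0.02 + 330.1×0.02 + 235.5×0.11 + 235.5×0.08 + 21.7×0.41 = 60.600.
Mean coefficient ᾱ = A/S = 0.0721.
Eyring denominator: −S ln(1−ᾱ) = 62.903.
V = 16.7 × 14.1 × 6 = 1412.82 m³.
T = 0.161·V/[−S·ln(1−ᾱ)] = 0.161·1412.82/62.903 = 3.62 s.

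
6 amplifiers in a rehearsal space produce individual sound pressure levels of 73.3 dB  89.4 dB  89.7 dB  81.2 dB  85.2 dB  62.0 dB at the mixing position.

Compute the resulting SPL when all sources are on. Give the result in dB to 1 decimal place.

93.6 dB

Σ 10^(Lᵢ/10) = 2.29e+09.
Back to dB: 10·log₁₀ Σ = 93.6 dB.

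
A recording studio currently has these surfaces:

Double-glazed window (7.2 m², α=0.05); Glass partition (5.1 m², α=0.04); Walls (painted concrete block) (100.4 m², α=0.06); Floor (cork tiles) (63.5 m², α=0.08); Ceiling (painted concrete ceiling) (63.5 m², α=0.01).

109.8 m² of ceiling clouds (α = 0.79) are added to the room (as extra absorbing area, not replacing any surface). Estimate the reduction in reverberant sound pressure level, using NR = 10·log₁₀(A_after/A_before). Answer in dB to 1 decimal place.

9.1 dB

A_before = Σ Sᵢαᵢ = 7.2·0.05 + 5.1·0.04 + 100.4·0.06 + 63.5·0.08 + 63.5·0.01 = 12.303 sabins.
Treatment contributes 109.8·0.79 = 86.742 sabins.
A_after = 12.303 + 86.742 = 99.045 sabins.
NR = 10·log₁₀(99.045/12.303) = 9.1 dB.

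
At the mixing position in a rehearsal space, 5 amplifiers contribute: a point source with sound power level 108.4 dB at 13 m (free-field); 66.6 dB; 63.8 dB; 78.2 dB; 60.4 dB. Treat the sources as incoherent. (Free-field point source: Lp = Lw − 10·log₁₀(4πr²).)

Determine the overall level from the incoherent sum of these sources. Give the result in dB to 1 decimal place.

Source at 13 m: Lp = 108.4 − 10·log₁₀(4π·13²) = 108.4 − 10·log₁₀(2123.717) = 75.1 dB.
Converting to relative power and adding: 10^(75.1/10) + 10^(66.6/10) + 10^(63.8/10) + 10^(78.2/10) + 10^(60.4/10) = 1.065e+08.
Back to dB: 10·log₁₀ Σ = 80.3 dB.

80.3 dB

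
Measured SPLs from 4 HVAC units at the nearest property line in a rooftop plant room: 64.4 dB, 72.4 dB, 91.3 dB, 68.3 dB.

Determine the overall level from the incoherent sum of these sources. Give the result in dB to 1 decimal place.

Σ 10^(Lᵢ/10) = 1.376e+09.
L_total = 10·log₁₀(1.376e+09) = 91.4 dB.

91.4 dB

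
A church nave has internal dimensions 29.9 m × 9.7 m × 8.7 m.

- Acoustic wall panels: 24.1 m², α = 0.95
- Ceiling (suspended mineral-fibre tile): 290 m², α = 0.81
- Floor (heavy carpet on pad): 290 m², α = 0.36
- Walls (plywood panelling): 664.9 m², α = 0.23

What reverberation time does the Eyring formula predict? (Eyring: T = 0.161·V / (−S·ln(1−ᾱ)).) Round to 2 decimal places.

S = Σ Sᵢ = 1269.0 m².
Absorption A = 24.1×0.95 + 290×0.81 + 290×0.36 + 664.9×0.23 = 515.122 sabins.
ᾱ = 515.122 / 1269.0 = 0.4059.
−S·ln(1−ᾱ) = −1269.0 × ln(1 − 0.4059) = 660.778.
V = 29.9 × 9.7 × 8.7 = 2523.261 m³.
RT60 = 0.161 × 2523.261 / 660.778 = 0.61 s.

0.61 s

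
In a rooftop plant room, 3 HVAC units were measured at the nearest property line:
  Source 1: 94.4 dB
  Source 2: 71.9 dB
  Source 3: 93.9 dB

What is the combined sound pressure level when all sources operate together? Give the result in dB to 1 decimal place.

97.2 dB

Converting to relative power and adding: 10^(94.4/10) + 10^(71.9/10) + 10^(93.9/10) = 5.224e+09.
Back to dB: 10·log₁₀ Σ = 97.2 dB.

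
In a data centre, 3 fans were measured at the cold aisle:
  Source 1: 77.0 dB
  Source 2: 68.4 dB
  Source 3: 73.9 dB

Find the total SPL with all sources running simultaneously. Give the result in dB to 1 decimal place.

Converting to relative power and adding: 10^(77.0/10) + 10^(68.4/10) + 10^(73.9/10) = 8.158e+07.
L_total = 10·log₁₀(8.158e+07) = 79.1 dB.

79.1 dB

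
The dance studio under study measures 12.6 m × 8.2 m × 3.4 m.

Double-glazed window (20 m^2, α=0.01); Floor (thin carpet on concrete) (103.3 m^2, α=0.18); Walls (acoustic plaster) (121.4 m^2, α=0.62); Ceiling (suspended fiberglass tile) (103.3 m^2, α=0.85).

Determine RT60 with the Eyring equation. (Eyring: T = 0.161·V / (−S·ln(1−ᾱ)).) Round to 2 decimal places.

0.22 sec

Total surface area S = 20 + 103.3 + 121.4 + 103.3 = 348.0 m^2.
Absorption A = 20·0.01 + 103.3·0.18 + 121.4·0.62 + 103.3·0.85 = 181.867 sabins.
ᾱ = 181.867 / 348.0 = 0.5226.
−S·ln(1−ᾱ) = −348.0 × ln(1 − 0.5226) = 257.311.
V = 12.6 × 8.2 × 3.4 = 351.288 m³.
RT60 = 0.161 × 351.288 / 257.311 = 0.22 s.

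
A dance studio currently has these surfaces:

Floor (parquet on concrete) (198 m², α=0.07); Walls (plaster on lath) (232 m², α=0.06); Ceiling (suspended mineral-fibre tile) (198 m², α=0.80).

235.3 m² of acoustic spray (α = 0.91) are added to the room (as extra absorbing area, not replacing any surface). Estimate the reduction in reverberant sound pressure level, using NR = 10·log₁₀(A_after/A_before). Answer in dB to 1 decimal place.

A_before = Σ Sᵢαᵢ = 198*0.07 + 232*0.06 + 198*0.80 = 186.180 sabins.
Added absorption = 235.3 × 0.91 = 214.123 sabins.
New total A_after = 400.303 sabins.
NR = 10·log₁₀(400.303/186.180) = 3.3 dB.

3.3 dB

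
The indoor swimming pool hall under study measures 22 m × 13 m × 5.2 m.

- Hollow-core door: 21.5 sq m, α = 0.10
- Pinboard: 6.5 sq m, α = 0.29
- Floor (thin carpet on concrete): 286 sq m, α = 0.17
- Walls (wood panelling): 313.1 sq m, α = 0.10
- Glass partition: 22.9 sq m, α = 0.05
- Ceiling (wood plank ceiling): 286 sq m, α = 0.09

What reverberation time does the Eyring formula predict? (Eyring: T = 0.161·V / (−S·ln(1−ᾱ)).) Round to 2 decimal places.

S = Σ Sᵢ = 936.0 sq m.
Absorption A = 21.5·0.10 + 6.5·0.29 + 286·0.17 + 313.1·0.10 + 22.9·0.05 + 286·0.09 = 110.850 sabins.
Mean coefficient ᾱ = A/S = 0.1184.
−S·ln(1−ᾱ) = −936.0 × ln(1 − 0.1184) = 117.952.
V = 22 × 13 × 5.2 = 1487.2 m³.
T = 0.161·V/[−S·ln(1−ᾱ)] = 0.161·1487.2/117.952 = 2.03 s.

2.03 s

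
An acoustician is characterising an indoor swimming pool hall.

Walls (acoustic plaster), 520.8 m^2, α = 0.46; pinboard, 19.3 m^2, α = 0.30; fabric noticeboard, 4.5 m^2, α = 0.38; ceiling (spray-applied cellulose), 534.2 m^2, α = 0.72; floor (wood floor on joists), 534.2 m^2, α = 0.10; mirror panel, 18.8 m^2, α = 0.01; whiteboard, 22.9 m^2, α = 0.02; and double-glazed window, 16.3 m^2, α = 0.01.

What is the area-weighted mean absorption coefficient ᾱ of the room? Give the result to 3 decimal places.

Total surface area S = 1671.0 m^2.
Σ(Sᵢαᵢ) = 520.8*0.46 + 19.3*0.30 + 4.5*0.38 + 534.2*0.72 + 534.2*0.10 + 18.8*0.01 + 22.9*0.02 + 16.3*0.01 = 685.921.
ᾱ = A/S = 0.410.

0.410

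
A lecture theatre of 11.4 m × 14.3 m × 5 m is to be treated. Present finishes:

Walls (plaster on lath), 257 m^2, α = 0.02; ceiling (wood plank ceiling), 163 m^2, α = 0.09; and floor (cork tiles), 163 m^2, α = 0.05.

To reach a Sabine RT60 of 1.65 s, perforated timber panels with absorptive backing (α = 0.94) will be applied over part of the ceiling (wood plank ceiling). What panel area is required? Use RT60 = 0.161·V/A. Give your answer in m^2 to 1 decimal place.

60.7

Equivalent absorption area: A₁ = 257×0.02 + 163×0.09 + 163×0.05 = 27.960 m^2.
Required A₂ = 0.161·815.1/1.65 = 79.534 sabins.
ΔA needed = 79.534 − 27.960 = 51.574 sabins.
Each m^2 of panel replacing the ceiling (wood plank ceiling) adds (0.94 − 0.09) = 0.85 sabins.
Area = ΔA/Δα = 51.574/0.85 = 60.7 m^2.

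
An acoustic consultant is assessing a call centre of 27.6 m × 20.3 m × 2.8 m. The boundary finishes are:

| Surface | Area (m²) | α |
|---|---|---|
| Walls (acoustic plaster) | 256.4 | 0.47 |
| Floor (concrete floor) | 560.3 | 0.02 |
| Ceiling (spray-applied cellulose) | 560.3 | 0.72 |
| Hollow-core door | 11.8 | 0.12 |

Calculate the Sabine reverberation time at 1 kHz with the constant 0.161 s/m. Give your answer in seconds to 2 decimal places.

0.47 s

A = Σ Sᵢαᵢ = 256.4*0.47 + 560.3*0.02 + 560.3*0.72 + 11.8*0.12 = 536.546 sabins.
Room volume: 1568.784 m³.
RT60 = 0.161 · V / A = 0.161 × 1568.784 / 536.546 = 0.47 s.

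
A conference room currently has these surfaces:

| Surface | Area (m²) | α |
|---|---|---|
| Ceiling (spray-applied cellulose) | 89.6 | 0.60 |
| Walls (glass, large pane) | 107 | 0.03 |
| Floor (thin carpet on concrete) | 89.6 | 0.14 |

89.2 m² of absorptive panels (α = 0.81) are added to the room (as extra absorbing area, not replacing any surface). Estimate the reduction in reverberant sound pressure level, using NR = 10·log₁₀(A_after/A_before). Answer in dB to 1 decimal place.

3.1 dB

Equivalent absorption area: A_before = 89.6×0.60 + 107×0.03 + 89.6×0.14 = 69.514 m².
Added absorption = 89.2 × 0.81 = 72.252 sabins.
New total A_after = 141.766 sabins.
Reduction = 10 log₁₀(A_after/A_before) = 10 log₁₀(2.0394) = 3.1 dB.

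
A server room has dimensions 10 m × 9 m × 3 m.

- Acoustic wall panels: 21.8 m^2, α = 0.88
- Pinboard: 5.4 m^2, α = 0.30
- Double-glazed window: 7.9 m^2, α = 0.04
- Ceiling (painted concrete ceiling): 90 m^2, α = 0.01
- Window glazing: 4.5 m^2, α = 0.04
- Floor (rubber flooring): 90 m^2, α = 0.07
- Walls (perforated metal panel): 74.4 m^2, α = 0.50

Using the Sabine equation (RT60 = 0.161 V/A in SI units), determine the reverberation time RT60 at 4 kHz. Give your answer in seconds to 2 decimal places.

Summing Sᵢαᵢ: 19.184 + 1.620 + 0.316 + 0.900 + 0.180 + 6.300 + 37.200 → A = 65.700 sabins.
V = 10·9·3 = 270 m³.
RT60 = 0.161 · V / A = 0.161 × 270 / 65.700 = 0.66 s.

0.66 s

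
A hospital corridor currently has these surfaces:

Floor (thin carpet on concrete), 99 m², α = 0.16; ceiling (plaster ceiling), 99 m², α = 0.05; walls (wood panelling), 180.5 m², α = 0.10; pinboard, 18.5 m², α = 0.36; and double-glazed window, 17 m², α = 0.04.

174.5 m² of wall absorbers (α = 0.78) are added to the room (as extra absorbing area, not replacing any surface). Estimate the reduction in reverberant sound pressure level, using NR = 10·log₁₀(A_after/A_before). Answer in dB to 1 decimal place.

Total absorption A_before = 99×0.16 + 99×0.05 + 180.5×0.10 + 18.5×0.36 + 17×0.04
  = 15.840 + 4.950 + 18.050 + 6.660 + 0.680 = 46.180 m² sabins.
Treatment contributes 174.5·0.78 = 136.110 sabins.
A_after = 46.180 + 136.110 = 182.290 sabins.
NR = 10·log₁₀(182.290/46.180) = 6.0 dB.

6.0 dB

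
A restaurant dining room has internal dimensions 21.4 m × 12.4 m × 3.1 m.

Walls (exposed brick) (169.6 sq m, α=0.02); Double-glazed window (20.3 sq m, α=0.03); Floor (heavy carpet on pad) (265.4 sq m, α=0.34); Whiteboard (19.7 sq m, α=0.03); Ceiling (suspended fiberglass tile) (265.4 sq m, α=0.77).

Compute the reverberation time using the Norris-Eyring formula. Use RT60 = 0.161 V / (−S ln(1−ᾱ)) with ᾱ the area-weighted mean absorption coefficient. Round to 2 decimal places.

S = Σ Sᵢ = 740.4 sq m.
Absorption A = 169.6×0.02 + 20.3×0.03 + 265.4×0.34 + 19.7×0.03 + 265.4×0.77 = 299.186 sabins.
ᾱ = 299.186 / 740.4 = 0.4041.
−S·ln(1−ᾱ) = −740.4 × ln(1 − 0.4041) = 383.292.
V = 21.4 × 12.4 × 3.1 = 822.616 m³.
RT60 = 0.161 × 822.616 / 383.292 = 0.35 s.

0.35 s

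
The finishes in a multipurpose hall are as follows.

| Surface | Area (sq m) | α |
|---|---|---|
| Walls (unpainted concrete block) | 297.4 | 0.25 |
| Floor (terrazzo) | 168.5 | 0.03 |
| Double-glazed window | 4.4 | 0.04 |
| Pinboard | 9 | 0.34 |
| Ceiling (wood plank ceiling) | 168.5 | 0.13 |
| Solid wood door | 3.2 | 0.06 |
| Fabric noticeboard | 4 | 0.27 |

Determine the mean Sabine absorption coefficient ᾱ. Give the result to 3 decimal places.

0.162

S = Σ Sᵢ = 297.4 + 168.5 + 4.4 + 9 + 168.5 + 3.2 + 4 = 655.0 sq m.
Weighted sum Σ Sα = 105.818.
ᾱ = A/S = 0.162.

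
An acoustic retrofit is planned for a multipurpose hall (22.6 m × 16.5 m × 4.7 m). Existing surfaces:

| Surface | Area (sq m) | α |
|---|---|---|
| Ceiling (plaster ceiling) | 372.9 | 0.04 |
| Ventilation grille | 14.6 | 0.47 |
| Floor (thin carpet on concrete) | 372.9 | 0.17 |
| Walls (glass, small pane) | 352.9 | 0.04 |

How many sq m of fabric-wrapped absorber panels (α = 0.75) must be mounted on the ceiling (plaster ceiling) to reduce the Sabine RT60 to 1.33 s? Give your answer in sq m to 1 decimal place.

159.0

Equivalent absorption area: A₁ = 372.9·0.04 + 14.6·0.47 + 372.9·0.17 + 352.9·0.04 = 99.287 sq m.
V = 1752.63 m³. Target absorption A₂ = 0.161 × 1752.63 / 1.33 = 212.160 sabins.
Absorption to add: 212.160 − 99.287 = 112.873 sabins.
Net gain per sq m: Δα = 0.75 − 0.04 = 0.71.
Panel area = 112.873 / 0.71 = 159.0 sq m.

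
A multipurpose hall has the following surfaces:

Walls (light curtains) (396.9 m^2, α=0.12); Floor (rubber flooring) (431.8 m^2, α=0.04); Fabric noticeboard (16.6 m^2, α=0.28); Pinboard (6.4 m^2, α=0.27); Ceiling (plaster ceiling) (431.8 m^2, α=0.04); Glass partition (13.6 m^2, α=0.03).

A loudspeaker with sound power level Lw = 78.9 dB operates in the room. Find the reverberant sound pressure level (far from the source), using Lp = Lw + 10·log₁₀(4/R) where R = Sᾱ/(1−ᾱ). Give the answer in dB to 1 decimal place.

65.1 dB

A = 88.956 sabins; S = 1297.1 m^2.
ᾱ = 0.0686, so room constant R = A/(1−ᾱ) = 95.508 m^2.
Lp = Lw + 10 log₁₀(4/R) = 78.9 -13.78 = 65.1 dB.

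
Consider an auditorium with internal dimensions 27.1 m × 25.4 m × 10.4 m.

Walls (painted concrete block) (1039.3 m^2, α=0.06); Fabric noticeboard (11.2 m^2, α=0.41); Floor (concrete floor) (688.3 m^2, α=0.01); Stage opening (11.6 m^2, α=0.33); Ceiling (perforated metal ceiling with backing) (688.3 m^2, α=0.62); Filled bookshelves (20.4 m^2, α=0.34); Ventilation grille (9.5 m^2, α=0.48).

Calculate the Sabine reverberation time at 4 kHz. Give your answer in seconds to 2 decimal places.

2.23 sec

Equivalent absorption area: A = 1039.3·0.06 + 11.2·0.41 + 688.3·0.01 + 11.6·0.33 + 688.3·0.62 + 20.4·0.34 + 9.5·0.48 = 515.903 m^2.
V = 27.1·25.4·10.4 = 7158.736 m³.
Sabine: RT60 = 0.161 × 7158.736 / 515.903 = 2.23 s.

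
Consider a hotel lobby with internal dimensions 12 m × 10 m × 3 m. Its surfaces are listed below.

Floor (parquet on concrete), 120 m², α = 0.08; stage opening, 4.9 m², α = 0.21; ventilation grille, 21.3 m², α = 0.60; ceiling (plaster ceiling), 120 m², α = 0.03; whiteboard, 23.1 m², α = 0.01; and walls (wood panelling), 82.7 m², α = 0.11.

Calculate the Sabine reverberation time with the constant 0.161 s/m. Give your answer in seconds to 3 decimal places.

1.595 s

Summing Sᵢαᵢ: 9.600 + 1.029 + 12.780 + 3.600 + 0.231 + 9.097 → A = 36.337 sabins.
Volume V = 12 × 10 × 3 = 360 m³.
Sabine: RT60 = 0.161 × 360 / 36.337 = 1.595 s.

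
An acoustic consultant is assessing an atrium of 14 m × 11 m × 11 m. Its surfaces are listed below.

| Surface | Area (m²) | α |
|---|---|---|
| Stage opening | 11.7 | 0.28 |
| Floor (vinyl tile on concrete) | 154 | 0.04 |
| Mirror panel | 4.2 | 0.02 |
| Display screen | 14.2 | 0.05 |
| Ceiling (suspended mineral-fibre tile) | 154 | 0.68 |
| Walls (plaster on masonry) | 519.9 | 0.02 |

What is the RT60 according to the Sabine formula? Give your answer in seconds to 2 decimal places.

Total absorption A = 11.7·0.28 + 154·0.04 + 4.2·0.02 + 14.2·0.05 + 154·0.68 + 519.9·0.02
  = 3.276 + 6.160 + 0.084 + 0.710 + 104.720 + 10.398 = 125.348 m² sabins.
Room volume: 1694 m³.
Sabine: RT60 = 0.161 × 1694 / 125.348 = 2.18 s.

2.18 s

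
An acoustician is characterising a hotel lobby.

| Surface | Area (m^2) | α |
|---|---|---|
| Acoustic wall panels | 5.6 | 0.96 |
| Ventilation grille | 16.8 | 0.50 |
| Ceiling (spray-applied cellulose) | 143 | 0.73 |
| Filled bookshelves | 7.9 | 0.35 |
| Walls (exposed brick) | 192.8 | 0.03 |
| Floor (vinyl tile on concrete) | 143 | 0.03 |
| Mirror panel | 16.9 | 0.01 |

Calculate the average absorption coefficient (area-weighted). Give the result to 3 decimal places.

0.249

S = Σ Sᵢ = 5.6 + 16.8 + 143 + 7.9 + 192.8 + 143 + 16.9 = 526.0 m^2.
Weighted sum Σ Sα = 131.174.
ᾱ = 131.174 / 526.0 = 0.249.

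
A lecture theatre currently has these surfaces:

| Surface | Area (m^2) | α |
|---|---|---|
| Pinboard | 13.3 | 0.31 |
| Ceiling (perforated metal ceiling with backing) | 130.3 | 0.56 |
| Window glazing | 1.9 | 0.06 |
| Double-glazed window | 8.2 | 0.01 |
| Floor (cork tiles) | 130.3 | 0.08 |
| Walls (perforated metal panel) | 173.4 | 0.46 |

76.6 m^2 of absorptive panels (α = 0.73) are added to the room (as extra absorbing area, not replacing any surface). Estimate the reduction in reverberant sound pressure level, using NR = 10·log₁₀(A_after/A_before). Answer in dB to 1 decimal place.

Equivalent absorption area: A_before = 13.3·0.31 + 130.3·0.56 + 1.9·0.06 + 8.2·0.01 + 130.3·0.08 + 173.4·0.46 = 167.475 m^2.
Added absorption = 76.6 × 0.73 = 55.918 sabins.
New total A_after = 223.393 sabins.
NR = 10·log₁₀(223.393/167.475) = 1.3 dB.

1.3 dB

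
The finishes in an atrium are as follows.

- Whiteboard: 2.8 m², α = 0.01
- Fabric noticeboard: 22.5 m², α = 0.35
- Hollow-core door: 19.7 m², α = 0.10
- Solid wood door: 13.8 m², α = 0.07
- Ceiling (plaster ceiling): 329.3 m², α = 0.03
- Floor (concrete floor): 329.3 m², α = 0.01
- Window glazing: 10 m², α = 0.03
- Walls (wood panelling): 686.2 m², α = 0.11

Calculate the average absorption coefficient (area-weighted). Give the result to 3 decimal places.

S = Σ Sᵢ = 2.8 + 22.5 + 19.7 + 13.8 + 329.3 + 329.3 + 10 + 686.2 = 1413.6 m².
Weighted sum Σ Sα = 99.793.
ᾱ = A/S = 0.071.

0.071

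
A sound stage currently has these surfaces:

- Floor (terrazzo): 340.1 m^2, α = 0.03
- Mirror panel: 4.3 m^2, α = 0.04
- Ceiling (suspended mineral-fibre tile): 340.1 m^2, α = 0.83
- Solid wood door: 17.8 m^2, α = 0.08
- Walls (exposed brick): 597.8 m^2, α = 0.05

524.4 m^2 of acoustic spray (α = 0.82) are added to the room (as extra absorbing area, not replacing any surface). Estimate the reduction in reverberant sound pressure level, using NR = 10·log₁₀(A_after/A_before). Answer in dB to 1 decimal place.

Total absorption A_before = 340.1×0.03 + 4.3×0.04 + 340.1×0.83 + 17.8×0.08 + 597.8×0.05
  = 10.203 + 0.172 + 282.283 + 1.424 + 29.890 = 323.972 m^2 sabins.
Treatment contributes 524.4·0.82 = 430.008 sabins.
A_after = 323.972 + 430.008 = 753.980 sabins.
Reduction = 10 log₁₀(A_after/A_before) = 10 log₁₀(2.3273) = 3.7 dB.

3.7 dB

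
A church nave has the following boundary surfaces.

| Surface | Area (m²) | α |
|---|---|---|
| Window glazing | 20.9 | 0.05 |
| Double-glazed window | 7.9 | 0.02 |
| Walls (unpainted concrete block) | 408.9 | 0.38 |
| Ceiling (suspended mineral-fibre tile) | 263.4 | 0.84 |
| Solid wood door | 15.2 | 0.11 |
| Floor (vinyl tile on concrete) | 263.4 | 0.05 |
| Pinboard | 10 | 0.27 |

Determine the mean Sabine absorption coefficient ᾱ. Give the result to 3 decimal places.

S = Σ Sᵢ = 20.9 + 7.9 + 408.9 + 263.4 + 15.2 + 263.4 + 10 = 989.7 m².
Weighted sum Σ Sα = 395.383.
ᾱ = 395.383 / 989.7 = 0.399.

0.399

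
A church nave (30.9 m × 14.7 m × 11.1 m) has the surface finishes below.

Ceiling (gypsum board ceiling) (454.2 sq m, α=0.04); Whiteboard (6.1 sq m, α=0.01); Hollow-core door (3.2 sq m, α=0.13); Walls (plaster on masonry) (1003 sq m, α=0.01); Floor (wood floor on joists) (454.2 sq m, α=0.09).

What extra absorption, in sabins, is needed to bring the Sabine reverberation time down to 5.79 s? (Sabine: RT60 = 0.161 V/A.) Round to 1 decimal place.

Summing Sᵢαᵢ: 18.168 + 0.061 + 0.416 + 10.030 + 40.878 → A₁ = 69.553 sabins.
V = 5041.953 m³. Required absorption A₂ = 0.161 × 5041.953 / 5.79 = 140.199 sabins.
Shortfall: 140.199 − 69.553 = 70.6 sabins.

70.6 sabins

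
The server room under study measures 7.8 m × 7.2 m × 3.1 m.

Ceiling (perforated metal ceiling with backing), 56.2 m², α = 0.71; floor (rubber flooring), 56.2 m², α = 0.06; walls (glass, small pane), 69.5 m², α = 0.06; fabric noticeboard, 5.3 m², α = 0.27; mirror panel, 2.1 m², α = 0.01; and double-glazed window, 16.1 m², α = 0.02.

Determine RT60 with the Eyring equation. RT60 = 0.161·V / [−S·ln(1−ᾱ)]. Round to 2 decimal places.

0.50 seconds

Total surface area S = 56.2 + 56.2 + 69.5 + 5.3 + 2.1 + 16.1 = 205.4 m².
Absorption A = 56.2·0.71 + 56.2·0.06 + 69.5·0.06 + 5.3·0.27 + 2.1·0.01 + 16.1·0.02 = 49.218 sabins.
Mean coefficient ᾱ = A/S = 0.2396.
−S·ln(1−ᾱ) = −205.4 × ln(1 − 0.2396) = 56.261.
V = 7.8 × 7.2 × 3.1 = 174.096 m³.
T = 0.161·V/[−S·ln(1−ᾱ)] = 0.161·174.096/56.261 = 0.50 s.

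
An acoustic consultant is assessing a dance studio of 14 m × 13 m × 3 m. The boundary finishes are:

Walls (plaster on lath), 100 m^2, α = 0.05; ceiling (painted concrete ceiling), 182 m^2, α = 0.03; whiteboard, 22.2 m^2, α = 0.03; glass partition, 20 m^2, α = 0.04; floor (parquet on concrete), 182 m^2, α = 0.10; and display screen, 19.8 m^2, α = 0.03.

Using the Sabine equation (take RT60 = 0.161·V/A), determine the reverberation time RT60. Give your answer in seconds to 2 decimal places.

Summing Sᵢαᵢ: 5.000 + 5.460 + 0.666 + 0.800 + 18.200 + 0.594 → A = 30.720 sabins.
Volume V = 14 × 13 × 3 = 546 m³.
Sabine: RT60 = 0.161 × 546 / 30.720 = 2.86 s.

2.86 seconds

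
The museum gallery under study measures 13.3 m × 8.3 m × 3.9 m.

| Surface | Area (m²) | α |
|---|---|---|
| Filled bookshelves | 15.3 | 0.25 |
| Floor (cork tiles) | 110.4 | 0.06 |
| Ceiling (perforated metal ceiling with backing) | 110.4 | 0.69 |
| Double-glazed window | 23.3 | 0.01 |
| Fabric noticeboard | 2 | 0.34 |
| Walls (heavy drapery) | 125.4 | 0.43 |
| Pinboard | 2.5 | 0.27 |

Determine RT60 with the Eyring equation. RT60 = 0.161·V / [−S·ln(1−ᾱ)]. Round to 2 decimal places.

0.39 s

S = Σ Sᵢ = 389.3 m².
Σ(Sᵢαᵢ) = 15.3·0.25 + 110.4·0.06 + 110.4·0.69 + 23.3·0.01 + 2·0.34 + 125.4·0.43 + 2.5·0.27 = 142.135.
Mean coefficient ᾱ = A/S = 0.3651.
−S·ln(1−ᾱ) = −389.3 × ln(1 − 0.3651) = 176.854.
V = 13.3 × 8.3 × 3.9 = 430.521 m³.
T = 0.161·V/[−S·ln(1−ᾱ)] = 0.161·430.521/176.854 = 0.39 s.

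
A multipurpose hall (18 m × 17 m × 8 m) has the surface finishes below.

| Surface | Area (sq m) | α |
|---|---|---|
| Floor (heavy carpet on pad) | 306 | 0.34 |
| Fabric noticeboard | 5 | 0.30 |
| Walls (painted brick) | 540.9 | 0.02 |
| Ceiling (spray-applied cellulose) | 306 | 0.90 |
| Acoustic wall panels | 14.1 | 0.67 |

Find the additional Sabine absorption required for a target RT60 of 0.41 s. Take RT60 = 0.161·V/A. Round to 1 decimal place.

560.1 sabins

Summing Sᵢαᵢ: 104.040 + 1.500 + 10.818 + 275.400 + 9.447 → A₁ = 401.205 sabins.
Target A₂ = 0.161·2448/0.41 = 961.288 sabins (V = 2448 m³).
Shortfall: 961.288 − 401.205 = 560.1 sabins.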